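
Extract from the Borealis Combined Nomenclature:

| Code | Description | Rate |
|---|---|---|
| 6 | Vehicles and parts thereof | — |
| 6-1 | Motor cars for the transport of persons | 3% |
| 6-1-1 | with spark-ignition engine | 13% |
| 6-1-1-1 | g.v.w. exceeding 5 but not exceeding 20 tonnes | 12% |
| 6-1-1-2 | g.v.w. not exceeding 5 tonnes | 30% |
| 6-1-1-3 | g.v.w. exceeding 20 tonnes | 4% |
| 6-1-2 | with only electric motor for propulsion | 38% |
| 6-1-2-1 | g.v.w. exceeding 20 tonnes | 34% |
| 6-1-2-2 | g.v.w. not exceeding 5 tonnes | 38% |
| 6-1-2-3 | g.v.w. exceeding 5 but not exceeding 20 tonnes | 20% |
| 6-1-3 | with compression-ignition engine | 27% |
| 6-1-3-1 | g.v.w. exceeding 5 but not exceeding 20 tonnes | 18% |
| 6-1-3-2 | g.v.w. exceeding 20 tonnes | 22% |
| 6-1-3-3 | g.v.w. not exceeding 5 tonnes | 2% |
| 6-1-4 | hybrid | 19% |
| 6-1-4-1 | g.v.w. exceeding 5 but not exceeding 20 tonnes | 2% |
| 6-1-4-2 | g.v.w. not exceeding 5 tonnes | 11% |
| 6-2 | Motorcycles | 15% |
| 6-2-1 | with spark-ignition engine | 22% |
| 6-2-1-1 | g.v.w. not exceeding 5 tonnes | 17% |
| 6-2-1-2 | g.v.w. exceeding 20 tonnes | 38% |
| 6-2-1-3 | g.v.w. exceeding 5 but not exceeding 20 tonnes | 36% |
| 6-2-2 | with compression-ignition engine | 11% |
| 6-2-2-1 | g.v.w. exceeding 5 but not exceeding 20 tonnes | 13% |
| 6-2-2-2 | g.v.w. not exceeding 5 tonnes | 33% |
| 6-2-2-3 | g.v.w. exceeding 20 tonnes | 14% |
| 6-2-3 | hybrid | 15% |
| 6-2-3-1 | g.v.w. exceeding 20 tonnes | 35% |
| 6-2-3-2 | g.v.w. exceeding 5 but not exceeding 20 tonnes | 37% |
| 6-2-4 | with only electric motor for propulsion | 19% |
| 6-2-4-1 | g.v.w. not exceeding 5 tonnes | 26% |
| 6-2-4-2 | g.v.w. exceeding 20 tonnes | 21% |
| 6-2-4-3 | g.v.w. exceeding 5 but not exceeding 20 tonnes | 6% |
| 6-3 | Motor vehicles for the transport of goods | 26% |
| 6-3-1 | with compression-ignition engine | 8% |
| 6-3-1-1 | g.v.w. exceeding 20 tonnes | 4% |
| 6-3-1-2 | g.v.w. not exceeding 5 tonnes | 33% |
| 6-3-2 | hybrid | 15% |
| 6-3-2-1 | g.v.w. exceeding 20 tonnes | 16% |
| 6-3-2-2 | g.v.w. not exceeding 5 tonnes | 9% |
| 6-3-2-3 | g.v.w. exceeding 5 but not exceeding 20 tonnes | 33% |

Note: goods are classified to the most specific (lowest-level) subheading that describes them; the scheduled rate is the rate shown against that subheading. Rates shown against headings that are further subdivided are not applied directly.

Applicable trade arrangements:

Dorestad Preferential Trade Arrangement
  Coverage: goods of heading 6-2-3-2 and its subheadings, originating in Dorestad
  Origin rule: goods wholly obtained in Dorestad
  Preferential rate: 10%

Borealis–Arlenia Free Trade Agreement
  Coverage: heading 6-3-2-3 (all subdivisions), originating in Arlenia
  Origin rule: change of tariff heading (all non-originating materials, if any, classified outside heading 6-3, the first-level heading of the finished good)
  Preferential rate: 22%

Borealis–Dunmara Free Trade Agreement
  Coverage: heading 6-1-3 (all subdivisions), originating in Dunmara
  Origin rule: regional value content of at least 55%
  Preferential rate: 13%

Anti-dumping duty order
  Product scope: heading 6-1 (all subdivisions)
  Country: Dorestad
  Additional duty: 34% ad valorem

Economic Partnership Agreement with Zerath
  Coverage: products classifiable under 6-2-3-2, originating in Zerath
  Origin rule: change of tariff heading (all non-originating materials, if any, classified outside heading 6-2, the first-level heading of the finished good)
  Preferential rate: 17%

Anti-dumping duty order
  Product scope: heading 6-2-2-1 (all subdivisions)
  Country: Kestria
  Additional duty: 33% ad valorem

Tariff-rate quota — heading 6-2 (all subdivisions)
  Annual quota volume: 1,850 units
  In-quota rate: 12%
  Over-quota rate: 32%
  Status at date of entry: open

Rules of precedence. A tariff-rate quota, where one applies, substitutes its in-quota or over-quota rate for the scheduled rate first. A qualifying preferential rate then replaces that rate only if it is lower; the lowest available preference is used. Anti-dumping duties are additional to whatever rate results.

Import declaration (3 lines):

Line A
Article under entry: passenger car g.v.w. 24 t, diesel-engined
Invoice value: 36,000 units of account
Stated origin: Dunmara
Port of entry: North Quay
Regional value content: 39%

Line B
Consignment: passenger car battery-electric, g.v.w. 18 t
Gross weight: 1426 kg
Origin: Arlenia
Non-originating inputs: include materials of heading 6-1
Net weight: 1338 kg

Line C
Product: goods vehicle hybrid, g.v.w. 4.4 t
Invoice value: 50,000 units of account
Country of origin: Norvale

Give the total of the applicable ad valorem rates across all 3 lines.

51%

Line A: passenger car → 6-1; diesel-engined → 6-1-3; g.v.w. 24 t → 6-1-3-2. Scheduled 22%. Dunmara agreement on 6-1-3: RVC < 55%. → 22%.
Line B: passenger car → 6-1; battery-electric → 6-1-2; g.v.w. 18 t → 6-1-2-3. Scheduled 20%. Arlenia agreement on 6-3-2-3: 6-1-2-3 not covered. → 20%.
Line C: goods vehicle → 6-3; hybrid → 6-3-2; g.v.w. 4.4 t → 6-3-2-2. Scheduled 9%. No special measure applies. → 9%.
Sum: 22% + 20% + 9% = 51%.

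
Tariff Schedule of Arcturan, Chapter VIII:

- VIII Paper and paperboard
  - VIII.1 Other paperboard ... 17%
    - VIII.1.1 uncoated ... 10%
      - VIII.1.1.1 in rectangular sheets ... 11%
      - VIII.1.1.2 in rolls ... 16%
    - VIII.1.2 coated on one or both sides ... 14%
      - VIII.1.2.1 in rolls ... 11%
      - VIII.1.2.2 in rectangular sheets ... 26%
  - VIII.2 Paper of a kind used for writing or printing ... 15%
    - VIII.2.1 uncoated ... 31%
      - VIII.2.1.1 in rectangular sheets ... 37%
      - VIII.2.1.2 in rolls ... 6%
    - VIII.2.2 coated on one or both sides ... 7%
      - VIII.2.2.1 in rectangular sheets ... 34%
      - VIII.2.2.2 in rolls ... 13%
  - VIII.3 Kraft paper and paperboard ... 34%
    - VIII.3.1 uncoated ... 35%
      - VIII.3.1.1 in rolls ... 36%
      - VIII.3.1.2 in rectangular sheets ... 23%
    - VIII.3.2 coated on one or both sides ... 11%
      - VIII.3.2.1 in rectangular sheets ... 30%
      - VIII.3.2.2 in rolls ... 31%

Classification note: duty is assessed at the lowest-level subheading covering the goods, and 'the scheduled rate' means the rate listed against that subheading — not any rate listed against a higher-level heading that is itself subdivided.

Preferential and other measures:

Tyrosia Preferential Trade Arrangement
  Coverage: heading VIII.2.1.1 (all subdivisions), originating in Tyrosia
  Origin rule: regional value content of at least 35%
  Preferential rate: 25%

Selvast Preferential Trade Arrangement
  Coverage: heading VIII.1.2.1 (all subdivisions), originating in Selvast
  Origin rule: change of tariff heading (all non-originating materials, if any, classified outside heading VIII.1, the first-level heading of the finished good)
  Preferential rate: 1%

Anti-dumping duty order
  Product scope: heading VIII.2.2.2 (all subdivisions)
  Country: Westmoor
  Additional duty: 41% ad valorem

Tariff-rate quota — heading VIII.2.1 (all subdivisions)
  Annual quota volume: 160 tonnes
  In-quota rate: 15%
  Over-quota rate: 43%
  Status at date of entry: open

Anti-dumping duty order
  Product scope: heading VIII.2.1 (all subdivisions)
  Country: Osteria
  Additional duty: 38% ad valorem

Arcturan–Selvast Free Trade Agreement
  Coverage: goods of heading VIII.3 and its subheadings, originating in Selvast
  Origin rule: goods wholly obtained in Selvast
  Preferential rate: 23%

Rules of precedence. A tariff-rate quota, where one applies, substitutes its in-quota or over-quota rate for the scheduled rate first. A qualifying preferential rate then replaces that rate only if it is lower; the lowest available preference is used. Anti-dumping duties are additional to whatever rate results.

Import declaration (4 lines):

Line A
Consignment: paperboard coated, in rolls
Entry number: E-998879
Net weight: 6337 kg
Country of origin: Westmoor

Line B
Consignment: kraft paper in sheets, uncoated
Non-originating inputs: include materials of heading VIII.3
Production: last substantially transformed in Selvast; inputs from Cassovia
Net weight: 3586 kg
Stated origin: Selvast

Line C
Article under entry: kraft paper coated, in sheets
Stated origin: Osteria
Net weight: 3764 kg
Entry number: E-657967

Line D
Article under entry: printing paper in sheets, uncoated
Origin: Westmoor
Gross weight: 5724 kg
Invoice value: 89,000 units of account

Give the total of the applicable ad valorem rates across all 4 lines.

79%

Line A: paperboard → VIII.1; coated → VIII.1.2; in rolls → VIII.1.2.1. Scheduled 11%. No special measure applies. → 11%.
Line B: kraft paper → VIII.3; uncoated → VIII.3.1; in sheets → VIII.3.1.2. Scheduled 23%. Selvast agreement on VIII.1.2.1: VIII.3.1.2 not covered; Selvast agreement on VIII.3: not wholly obtained. → 23%.
Line C: kraft paper → VIII.3; coated → VIII.3.2; in sheets → VIII.3.2.1. Scheduled 30%. No special measure applies. → 30%.
Line D: printing paper → VIII.2; uncoated → VIII.2.1; in sheets → VIII.2.1.1. Scheduled 37%. quota on VIII.2.1 open → in-quota 15%. → 15%.
Sum: 11% + 23% + 30% + 15% = 79%.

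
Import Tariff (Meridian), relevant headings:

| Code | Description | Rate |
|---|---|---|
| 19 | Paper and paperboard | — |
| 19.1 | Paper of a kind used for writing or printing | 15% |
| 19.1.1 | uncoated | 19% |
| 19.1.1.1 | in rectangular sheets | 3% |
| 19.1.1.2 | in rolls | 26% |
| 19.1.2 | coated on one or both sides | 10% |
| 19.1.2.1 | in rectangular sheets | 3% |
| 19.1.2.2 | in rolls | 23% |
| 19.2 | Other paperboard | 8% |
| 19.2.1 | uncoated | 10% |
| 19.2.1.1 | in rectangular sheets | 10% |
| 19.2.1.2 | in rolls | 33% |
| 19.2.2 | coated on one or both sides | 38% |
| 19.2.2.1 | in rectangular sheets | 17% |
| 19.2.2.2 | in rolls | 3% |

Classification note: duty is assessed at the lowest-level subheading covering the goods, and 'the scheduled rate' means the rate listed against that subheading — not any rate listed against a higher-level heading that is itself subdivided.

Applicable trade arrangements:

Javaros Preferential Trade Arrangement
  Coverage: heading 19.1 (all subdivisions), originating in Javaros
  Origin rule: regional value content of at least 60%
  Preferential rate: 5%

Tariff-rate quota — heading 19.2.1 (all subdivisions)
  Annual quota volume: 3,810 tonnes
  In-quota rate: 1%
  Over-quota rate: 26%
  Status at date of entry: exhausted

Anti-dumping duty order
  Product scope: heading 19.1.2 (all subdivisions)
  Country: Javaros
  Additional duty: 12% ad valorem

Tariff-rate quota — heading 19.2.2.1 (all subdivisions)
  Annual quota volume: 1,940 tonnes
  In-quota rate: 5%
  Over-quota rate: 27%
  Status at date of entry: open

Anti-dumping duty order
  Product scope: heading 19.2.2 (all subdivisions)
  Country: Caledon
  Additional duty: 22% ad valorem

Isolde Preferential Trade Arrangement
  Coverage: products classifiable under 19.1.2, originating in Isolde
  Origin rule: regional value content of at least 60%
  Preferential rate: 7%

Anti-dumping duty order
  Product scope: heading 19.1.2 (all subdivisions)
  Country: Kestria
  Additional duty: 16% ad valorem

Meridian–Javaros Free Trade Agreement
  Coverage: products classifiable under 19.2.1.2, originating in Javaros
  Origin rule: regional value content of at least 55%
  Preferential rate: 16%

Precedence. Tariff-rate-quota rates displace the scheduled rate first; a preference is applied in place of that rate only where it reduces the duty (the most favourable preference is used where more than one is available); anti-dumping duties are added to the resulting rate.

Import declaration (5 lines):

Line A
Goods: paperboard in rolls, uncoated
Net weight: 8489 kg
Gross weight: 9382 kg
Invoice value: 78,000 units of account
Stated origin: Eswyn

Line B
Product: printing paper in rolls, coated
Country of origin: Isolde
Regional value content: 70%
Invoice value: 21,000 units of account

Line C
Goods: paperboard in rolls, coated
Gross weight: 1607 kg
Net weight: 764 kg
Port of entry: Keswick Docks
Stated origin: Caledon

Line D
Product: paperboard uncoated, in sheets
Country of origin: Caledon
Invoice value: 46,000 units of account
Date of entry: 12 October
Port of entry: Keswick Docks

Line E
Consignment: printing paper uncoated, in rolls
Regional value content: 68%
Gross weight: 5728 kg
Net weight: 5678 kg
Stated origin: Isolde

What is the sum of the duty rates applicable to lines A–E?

Line A: paperboard → 19.2; uncoated → 19.2.1; in rolls → 19.2.1.2. Scheduled 33%. quota on 19.2.1 exhausted → over-quota 26%. → 26%.
Line B: printing paper → 19.1; coated → 19.1.2; in rolls → 19.1.2.2. Scheduled 23%. Isolde agreement on 19.1.2: RVC ≥ 60% → 7% available; preferential 7%. → 7%.
Line C: paperboard → 19.2; coated → 19.2.2; in rolls → 19.2.2.2. Scheduled 3%. anti-dumping (Caledon, 19.2.2): +22%; total 3% + 22% = 25%. → 25%.
Line D: paperboard → 19.2; uncoated → 19.2.1; in sheets → 19.2.1.1. Scheduled 10%. quota on 19.2.1 exhausted → over-quota 26%. → 26%.
Line E: printing paper → 19.1; uncoated → 19.1.1; in rolls → 19.1.1.2. Scheduled 26%. Isolde agreement on 19.1.2: 19.1.1.2 not covered. → 26%.
Sum: 26% + 7% + 25% + 26% + 26% = 110%.

110%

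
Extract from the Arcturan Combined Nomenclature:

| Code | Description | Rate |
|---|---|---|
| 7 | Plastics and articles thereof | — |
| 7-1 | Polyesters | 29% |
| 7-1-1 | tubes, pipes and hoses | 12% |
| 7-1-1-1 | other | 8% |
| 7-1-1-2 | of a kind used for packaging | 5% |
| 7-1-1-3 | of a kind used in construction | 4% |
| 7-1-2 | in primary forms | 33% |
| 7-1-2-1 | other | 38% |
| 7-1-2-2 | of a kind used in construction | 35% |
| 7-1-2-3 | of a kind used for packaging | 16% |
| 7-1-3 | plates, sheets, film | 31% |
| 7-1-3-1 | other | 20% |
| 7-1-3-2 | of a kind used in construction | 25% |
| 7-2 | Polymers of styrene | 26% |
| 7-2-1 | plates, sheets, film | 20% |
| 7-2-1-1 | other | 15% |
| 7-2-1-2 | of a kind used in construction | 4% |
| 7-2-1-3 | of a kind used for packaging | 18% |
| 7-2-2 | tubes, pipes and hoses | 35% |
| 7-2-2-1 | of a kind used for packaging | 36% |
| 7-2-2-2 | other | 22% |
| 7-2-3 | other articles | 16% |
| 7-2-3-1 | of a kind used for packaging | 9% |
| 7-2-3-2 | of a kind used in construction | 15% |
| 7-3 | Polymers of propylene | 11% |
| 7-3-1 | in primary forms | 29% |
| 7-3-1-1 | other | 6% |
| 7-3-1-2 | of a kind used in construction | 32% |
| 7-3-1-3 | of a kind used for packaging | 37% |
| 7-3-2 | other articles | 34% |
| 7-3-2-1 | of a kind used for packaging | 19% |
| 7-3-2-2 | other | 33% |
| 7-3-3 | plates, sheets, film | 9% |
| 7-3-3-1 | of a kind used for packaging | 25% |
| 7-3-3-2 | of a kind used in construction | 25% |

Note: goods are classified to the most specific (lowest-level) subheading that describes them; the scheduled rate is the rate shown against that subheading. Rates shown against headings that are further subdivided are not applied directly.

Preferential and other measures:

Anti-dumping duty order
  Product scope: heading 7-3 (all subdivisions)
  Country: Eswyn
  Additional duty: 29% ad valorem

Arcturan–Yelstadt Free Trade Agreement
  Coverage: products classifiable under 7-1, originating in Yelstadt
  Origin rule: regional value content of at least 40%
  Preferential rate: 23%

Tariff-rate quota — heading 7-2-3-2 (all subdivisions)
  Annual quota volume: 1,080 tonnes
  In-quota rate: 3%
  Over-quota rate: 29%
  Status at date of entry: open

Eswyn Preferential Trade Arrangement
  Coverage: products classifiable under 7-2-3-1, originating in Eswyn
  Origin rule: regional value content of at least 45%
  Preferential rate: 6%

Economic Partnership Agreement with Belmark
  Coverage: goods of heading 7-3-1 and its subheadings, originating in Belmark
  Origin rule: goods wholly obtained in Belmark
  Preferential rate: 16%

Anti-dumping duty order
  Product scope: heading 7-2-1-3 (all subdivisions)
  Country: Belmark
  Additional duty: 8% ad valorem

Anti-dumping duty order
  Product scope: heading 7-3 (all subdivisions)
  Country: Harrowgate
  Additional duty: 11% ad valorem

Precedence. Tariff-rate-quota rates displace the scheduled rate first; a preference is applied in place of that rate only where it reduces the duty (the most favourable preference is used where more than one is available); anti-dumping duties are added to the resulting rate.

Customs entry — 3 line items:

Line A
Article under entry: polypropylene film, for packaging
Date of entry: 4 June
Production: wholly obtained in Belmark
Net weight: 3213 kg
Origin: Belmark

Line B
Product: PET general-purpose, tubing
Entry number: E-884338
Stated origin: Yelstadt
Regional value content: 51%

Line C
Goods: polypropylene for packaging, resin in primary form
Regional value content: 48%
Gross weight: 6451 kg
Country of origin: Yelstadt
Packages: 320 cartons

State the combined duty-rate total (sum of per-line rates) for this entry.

Line A: polypropylene → 7-3; film → 7-3-3; for packaging → 7-3-3-1. Scheduled 25%. Belmark agreement on 7-3-1: 7-3-3-1 not covered. → 25%.
Line B: PET → 7-1; tubing → 7-1-1; general-purpose → 7-1-1-1. Scheduled 8%. Yelstadt agreement on 7-1: RVC ≥ 40% → 23% available; preference 23% not lower than 8% → no reduction. → 8%.
Line C: polypropylene → 7-3; resin in primary form → 7-3-1; for packaging → 7-3-1-3. Scheduled 37%. Yelstadt agreement on 7-1: 7-3-1-3 not covered. → 37%.
Sum: 25% + 8% + 37% = 70%.

70%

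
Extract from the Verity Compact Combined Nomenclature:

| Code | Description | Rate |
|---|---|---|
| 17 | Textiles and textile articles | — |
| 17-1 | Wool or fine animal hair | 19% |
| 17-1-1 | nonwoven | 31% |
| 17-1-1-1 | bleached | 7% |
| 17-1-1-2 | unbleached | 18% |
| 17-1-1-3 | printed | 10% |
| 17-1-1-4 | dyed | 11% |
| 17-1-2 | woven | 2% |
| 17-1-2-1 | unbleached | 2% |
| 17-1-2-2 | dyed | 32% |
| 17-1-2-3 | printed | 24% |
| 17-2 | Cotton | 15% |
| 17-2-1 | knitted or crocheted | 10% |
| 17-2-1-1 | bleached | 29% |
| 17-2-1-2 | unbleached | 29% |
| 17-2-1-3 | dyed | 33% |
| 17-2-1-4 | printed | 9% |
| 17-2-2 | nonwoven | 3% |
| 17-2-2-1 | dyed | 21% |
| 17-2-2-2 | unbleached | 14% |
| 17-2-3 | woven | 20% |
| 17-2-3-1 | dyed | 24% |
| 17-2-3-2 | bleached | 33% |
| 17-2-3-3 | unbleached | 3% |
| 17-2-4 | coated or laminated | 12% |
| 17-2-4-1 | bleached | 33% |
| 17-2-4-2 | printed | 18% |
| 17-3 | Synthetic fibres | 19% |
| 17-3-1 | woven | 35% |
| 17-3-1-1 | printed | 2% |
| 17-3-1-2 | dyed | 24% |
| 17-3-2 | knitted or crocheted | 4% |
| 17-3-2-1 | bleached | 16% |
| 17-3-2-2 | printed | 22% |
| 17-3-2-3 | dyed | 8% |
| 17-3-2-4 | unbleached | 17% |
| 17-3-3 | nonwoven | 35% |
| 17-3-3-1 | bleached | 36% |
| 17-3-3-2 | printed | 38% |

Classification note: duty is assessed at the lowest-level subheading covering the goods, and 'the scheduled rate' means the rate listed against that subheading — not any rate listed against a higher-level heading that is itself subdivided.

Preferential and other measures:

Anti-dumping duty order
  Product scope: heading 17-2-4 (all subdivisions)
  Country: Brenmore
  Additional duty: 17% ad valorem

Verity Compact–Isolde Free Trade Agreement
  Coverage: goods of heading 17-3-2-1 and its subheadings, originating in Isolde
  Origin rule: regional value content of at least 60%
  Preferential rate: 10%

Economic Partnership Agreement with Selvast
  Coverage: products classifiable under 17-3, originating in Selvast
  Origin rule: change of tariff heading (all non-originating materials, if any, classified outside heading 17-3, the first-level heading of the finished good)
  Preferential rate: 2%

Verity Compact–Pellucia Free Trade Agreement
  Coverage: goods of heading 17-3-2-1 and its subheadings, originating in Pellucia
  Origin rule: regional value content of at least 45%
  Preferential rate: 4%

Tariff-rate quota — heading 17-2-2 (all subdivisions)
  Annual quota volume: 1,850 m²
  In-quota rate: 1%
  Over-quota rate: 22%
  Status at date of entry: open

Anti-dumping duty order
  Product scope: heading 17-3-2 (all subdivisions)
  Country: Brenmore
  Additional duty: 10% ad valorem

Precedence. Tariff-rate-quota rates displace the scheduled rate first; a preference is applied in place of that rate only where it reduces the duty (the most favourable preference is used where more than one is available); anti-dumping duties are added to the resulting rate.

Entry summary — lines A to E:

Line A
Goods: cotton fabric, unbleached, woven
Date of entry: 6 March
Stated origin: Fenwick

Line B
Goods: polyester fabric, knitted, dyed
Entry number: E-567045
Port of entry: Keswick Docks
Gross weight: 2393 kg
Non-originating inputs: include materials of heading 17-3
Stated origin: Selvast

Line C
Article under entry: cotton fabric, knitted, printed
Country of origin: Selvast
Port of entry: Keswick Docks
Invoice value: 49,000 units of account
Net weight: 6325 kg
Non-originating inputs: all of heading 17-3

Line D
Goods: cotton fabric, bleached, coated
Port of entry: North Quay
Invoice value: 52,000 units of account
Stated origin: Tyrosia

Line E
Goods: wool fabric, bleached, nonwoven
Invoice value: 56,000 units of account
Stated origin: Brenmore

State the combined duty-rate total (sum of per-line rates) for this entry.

Line A: cotton → 17-2; woven → 17-2-3; unbleached → 17-2-3-3. Scheduled 3%. No special measure applies. → 3%.
Line B: polyester → 17-3; knitted → 17-3-2; dyed → 17-3-2-3. Scheduled 8%. Selvast agreement on 17-3: CTH not met. → 8%.
Line C: cotton → 17-2; knitted → 17-2-1; printed → 17-2-1-4. Scheduled 9%. Selvast agreement on 17-3: 17-2-1-4 not covered. → 9%.
Line D: cotton → 17-2; coated → 17-2-4; bleached → 17-2-4-1. Scheduled 33%. No special measure applies. → 33%.
Line E: wool → 17-1; nonwoven → 17-1-1; bleached → 17-1-1-1. Scheduled 7%. No special measure applies. → 7%.
Sum: 3% + 8% + 9% + 33% + 7% = 60%.

60%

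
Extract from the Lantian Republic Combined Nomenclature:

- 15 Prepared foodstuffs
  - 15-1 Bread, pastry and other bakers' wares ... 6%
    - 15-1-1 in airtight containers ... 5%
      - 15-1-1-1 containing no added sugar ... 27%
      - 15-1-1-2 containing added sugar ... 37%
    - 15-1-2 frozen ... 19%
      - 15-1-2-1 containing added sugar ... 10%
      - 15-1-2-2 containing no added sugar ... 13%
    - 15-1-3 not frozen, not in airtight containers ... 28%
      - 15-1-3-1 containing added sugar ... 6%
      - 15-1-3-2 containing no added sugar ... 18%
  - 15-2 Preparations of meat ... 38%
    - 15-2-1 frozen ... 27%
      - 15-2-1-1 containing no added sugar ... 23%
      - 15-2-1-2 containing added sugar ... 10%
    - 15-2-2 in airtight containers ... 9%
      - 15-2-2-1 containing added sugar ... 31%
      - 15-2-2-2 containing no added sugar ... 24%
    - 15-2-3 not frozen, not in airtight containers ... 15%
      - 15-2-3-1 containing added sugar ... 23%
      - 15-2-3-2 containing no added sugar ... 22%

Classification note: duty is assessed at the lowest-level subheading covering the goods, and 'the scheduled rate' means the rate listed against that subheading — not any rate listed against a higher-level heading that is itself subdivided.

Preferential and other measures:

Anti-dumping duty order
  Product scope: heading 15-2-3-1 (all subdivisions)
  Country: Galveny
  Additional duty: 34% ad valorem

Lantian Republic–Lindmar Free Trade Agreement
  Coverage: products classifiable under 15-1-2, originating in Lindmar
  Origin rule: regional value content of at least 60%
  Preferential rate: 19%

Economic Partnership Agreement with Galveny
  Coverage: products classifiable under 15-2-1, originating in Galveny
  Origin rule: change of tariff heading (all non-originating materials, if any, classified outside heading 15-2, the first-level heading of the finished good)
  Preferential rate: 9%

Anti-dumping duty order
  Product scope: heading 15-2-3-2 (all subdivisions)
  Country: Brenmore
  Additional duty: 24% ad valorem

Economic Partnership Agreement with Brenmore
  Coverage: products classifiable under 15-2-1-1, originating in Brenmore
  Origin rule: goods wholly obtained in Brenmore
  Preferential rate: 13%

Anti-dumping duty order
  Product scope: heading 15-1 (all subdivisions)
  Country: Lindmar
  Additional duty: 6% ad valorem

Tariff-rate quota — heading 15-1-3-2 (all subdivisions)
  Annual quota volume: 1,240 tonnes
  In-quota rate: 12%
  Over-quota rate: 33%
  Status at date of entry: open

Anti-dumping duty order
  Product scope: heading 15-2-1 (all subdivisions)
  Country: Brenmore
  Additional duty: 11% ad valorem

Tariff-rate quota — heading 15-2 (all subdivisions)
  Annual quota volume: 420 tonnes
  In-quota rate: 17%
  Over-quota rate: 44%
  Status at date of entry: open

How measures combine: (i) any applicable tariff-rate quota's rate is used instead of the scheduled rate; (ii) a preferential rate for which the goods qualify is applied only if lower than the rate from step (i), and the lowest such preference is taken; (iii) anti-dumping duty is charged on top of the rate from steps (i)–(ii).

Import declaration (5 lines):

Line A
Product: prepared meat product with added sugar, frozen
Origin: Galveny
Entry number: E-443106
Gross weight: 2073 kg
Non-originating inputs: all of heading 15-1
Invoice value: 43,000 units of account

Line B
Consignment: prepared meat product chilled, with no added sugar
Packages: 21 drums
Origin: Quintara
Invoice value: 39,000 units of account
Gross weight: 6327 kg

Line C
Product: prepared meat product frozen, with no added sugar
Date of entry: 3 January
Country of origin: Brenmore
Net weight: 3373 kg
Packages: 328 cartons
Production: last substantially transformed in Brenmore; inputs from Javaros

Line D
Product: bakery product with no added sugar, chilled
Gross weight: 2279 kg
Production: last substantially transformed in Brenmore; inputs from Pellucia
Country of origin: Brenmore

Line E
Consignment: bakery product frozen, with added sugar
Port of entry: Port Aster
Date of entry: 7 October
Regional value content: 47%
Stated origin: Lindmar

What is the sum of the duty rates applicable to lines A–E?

82%

Line A: prepared meat product → 15-2; frozen → 15-2-1; with added sugar → 15-2-1-2. Scheduled 10%. quota on 15-2 open → in-quota 17%; Galveny agreement on 15-2-1: CTH met → 9% available; preferential 9%. → 9%.
Line B: prepared meat product → 15-2; chilled → 15-2-3; with no added sugar → 15-2-3-2. Scheduled 22%. quota on 15-2 open → in-quota 17%. → 17%.
Line C: prepared meat product → 15-2; frozen → 15-2-1; with no added sugar → 15-2-1-1. Scheduled 23%. quota on 15-2 open → in-quota 17%; Brenmore agreement on 15-2-1-1: not wholly obtained; anti-dumping (Brenmore, 15-2-1): +11%; total 17% + 11% = 28%. → 28%.
Line D: bakery product → 15-1; chilled → 15-1-3; with no added sugar → 15-1-3-2. Scheduled 18%. quota on 15-1-3-2 open → in-quota 12%; Brenmore agreement on 15-2-1-1: 15-1-3-2 not covered. → 12%.
Line E: bakery product → 15-1; frozen → 15-1-2; with added sugar → 15-1-2-1. Scheduled 10%. Lindmar agreement on 15-1-2: RVC < 60%; anti-dumping (Lindmar, 15-1): +6%; total 10% + 6% = 16%. → 16%.
Sum: 9% + 17% + 28% + 12% + 16% = 82%.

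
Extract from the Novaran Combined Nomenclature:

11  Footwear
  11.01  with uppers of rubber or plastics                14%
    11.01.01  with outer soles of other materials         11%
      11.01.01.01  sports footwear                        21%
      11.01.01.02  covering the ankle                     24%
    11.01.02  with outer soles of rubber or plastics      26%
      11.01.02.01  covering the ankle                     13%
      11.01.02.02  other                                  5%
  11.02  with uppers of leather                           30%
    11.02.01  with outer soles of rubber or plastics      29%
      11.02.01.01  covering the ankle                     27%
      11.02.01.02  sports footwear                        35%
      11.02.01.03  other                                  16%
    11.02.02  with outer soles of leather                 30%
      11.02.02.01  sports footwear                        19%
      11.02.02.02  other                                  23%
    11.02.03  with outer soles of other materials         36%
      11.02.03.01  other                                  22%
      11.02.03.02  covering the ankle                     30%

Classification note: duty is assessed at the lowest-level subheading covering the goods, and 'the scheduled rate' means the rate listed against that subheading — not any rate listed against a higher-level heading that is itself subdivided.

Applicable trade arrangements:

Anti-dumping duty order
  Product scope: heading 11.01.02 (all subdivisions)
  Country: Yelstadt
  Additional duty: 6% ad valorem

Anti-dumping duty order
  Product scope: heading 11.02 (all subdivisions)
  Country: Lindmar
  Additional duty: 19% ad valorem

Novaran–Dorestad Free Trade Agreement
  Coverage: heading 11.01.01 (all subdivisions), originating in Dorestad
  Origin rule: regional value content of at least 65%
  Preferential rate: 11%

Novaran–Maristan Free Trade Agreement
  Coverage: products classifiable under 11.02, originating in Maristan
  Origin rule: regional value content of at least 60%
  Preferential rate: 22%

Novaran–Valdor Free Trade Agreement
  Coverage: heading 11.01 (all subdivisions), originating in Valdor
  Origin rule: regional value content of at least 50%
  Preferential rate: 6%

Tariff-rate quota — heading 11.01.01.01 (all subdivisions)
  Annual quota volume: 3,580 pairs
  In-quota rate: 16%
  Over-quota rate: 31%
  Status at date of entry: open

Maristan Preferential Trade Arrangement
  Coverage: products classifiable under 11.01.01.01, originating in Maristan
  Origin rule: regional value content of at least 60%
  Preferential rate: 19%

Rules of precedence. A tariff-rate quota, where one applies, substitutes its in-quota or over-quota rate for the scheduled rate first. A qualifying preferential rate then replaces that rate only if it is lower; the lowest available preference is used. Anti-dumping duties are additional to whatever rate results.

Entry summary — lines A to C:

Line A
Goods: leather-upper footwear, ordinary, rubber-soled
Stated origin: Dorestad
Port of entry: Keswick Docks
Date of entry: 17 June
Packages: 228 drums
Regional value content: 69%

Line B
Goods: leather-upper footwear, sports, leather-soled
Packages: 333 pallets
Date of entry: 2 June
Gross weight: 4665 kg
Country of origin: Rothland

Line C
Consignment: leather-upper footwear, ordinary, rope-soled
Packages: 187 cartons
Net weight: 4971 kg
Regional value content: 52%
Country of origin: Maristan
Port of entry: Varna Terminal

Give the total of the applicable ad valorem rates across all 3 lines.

Line A: leather-upper → 11.02; rubber-soled → 11.02.01; ordinary → 11.02.01.03. Scheduled 16%. Dorestad agreement on 11.01.01: 11.02.01.03 not covered. → 16%.
Line B: leather-upper → 11.02; leather-soled → 11.02.02; sports → 11.02.02.01. Scheduled 19%. No special measure applies. → 19%.
Line C: leather-upper → 11.02; rope-soled → 11.02.03; ordinary → 11.02.03.01. Scheduled 22%. Maristan agreement on 11.02: RVC < 60%; Maristan agreement on 11.01.01.01: 11.02.03.01 not covered. → 22%.
Sum: 16% + 19% + 22% = 57%.

57%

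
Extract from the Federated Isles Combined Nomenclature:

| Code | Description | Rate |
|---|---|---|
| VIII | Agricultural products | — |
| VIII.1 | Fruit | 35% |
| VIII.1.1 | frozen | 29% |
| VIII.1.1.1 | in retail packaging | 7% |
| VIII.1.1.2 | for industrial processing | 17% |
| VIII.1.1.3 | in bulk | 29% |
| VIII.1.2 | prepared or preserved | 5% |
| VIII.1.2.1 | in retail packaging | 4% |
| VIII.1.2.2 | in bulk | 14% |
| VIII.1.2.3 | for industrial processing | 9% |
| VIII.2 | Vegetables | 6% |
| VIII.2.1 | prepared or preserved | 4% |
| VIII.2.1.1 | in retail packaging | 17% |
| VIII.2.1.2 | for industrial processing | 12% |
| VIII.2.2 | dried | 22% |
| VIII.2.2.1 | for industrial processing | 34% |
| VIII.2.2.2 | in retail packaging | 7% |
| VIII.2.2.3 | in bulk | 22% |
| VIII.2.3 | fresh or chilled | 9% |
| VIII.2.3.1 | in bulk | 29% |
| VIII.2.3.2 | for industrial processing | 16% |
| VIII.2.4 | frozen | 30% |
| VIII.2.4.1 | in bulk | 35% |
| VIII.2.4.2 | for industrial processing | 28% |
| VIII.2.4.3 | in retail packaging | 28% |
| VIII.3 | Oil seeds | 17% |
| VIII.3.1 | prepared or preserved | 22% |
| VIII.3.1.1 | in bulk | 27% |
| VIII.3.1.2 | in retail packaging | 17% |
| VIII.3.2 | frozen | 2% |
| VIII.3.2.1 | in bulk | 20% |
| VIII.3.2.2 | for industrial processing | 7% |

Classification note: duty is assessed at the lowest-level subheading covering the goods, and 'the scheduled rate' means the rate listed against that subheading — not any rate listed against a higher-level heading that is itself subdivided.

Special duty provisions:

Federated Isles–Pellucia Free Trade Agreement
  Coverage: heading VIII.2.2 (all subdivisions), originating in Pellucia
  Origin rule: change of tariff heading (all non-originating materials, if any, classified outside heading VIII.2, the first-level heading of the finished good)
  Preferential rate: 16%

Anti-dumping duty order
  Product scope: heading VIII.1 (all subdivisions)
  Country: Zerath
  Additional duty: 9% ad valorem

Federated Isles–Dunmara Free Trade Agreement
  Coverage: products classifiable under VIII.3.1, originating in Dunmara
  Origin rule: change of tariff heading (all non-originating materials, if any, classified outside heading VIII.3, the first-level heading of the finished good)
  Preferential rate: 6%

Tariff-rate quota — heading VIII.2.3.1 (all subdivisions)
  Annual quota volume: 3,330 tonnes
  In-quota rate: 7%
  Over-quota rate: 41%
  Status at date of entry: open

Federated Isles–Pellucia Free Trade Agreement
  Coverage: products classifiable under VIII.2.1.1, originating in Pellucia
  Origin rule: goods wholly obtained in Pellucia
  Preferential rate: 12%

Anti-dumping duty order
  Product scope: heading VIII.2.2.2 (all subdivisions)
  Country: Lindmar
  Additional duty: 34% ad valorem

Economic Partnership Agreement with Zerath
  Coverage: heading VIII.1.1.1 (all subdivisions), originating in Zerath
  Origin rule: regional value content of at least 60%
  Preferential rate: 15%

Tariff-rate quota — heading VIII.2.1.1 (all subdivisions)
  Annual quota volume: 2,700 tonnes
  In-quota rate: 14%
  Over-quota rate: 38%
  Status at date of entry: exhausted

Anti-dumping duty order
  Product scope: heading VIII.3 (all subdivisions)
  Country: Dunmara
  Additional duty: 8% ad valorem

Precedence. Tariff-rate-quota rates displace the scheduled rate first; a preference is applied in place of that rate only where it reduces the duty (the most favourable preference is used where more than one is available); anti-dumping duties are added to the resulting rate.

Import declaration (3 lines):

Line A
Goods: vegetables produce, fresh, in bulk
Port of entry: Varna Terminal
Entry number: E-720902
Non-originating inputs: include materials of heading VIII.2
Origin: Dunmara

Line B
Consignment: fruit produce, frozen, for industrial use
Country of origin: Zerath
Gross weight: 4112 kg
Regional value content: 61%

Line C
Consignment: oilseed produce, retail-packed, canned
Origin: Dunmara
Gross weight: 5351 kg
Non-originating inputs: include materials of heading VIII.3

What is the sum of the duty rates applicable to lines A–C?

58%

Line A: vegetables → VIII.2; fresh → VIII.2.3; in bulk → VIII.2.3.1. Scheduled 29%. quota on VIII.2.3.1 open → in-quota 7%; Dunmara agreement on VIII.3.1: VIII.2.3.1 not covered. → 7%.
Line B: fruit → VIII.1; frozen → VIII.1.1; for industrial use → VIII.1.1.2. Scheduled 17%. Zerath agreement on VIII.1.1.1: VIII.1.1.2 not covered; anti-dumping (Zerath, VIII.1): +9%; total 17% + 9% = 26%. → 26%.
Line C: oilseed → VIII.3; canned → VIII.3.1; retail-packed → VIII.3.1.2. Scheduled 17%. Dunmara agreement on VIII.3.1: CTH not met; anti-dumping (Dunmara, VIII.3): +8%; total 17% + 8% = 25%. → 25%.
Sum: 7% + 26% + 25% = 58%.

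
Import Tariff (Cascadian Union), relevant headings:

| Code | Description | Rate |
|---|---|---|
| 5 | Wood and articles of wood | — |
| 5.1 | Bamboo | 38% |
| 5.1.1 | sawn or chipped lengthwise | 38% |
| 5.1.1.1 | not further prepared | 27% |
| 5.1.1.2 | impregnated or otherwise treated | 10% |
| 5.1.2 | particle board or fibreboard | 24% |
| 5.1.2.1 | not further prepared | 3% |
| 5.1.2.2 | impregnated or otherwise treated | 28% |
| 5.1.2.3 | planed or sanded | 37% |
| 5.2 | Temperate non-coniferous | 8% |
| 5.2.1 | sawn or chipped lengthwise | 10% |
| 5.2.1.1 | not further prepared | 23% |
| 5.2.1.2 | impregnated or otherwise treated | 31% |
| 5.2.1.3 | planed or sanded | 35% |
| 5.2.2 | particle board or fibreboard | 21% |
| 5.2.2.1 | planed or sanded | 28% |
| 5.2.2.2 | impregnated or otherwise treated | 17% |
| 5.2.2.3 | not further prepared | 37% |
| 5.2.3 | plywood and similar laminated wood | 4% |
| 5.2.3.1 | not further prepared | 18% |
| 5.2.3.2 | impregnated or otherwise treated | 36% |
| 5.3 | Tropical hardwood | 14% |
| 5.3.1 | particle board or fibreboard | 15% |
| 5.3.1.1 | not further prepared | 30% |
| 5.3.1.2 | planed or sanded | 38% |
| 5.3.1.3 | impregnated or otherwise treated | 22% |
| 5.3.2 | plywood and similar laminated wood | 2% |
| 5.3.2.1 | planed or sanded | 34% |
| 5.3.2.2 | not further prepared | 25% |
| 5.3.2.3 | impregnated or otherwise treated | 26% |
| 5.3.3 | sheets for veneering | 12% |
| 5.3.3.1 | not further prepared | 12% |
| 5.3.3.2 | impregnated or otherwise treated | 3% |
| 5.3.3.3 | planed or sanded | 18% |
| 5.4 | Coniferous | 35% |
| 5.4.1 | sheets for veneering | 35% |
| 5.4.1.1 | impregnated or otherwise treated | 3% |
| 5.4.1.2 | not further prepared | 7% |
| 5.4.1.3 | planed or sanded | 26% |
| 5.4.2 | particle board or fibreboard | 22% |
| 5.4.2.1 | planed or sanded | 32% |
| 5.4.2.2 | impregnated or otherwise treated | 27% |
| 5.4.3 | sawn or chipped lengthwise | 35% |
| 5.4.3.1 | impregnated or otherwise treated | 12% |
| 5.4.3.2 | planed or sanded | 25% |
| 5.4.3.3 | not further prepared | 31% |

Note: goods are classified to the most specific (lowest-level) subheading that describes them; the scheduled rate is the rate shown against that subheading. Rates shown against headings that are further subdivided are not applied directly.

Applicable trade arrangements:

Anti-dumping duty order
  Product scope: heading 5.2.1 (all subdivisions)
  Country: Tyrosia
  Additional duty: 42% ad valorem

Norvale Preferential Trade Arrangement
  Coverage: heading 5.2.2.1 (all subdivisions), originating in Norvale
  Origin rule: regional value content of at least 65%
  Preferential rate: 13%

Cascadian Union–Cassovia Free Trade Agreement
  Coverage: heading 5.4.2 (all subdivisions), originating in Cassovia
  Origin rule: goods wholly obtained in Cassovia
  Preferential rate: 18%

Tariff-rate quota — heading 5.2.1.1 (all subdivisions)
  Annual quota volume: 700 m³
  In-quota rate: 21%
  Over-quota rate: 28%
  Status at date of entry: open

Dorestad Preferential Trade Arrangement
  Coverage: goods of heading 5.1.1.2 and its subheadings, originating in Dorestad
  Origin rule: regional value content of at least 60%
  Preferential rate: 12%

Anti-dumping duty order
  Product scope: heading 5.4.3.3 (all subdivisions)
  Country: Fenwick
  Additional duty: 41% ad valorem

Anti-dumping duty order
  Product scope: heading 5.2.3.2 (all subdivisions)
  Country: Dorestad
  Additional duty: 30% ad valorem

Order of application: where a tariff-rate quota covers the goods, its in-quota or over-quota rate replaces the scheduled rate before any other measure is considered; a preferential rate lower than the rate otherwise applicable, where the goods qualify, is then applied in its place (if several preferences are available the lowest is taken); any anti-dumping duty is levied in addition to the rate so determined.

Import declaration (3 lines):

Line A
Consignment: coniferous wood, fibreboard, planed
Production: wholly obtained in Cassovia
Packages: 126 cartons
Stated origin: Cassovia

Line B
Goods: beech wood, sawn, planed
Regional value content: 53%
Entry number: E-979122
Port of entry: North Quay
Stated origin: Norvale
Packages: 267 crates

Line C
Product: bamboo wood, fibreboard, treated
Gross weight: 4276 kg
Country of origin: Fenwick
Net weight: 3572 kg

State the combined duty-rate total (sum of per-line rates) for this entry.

81%

Line A: coniferous → 5.4; fibreboard → 5.4.2; planed → 5.4.2.1. Scheduled 32%. Cassovia agreement on 5.4.2: wholly obtained → 18% available; preferential 18%. → 18%.
Line B: beech → 5.2; sawn → 5.2.1; planed → 5.2.1.3. Scheduled 35%. Norvale agreement on 5.2.2.1: 5.2.1.3 not covered. → 35%.
Line C: bamboo → 5.1; fibreboard → 5.1.2; treated → 5.1.2.2. Scheduled 28%. No special measure applies. → 28%.
Sum: 18% + 35% + 28% = 81%.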